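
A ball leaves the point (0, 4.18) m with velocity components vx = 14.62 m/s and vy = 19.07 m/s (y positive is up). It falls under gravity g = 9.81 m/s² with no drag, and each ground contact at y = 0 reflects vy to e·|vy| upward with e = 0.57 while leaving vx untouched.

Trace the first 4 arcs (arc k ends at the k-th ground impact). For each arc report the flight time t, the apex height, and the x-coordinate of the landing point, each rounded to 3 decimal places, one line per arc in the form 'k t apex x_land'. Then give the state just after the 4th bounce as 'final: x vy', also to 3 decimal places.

1 4.096 22.715 59.882
2 2.453 7.380 95.749
3 1.398 2.398 116.193
4 0.797 0.779 127.847
final: 127.847 2.228

Arc 1: start y=4.180, vy=19.070 → t=4.096, apex=22.715, x_land=59.882, impact vy=-21.111
  bounce: vy ← 0.57·21.111 = 12.033
Arc 2: start y=0.000, vy=12.033 → t=2.453, apex=7.380, x_land=95.749, impact vy=-12.033
  bounce: vy ← 0.57·12.033 = 6.859
Arc 3: start y=0.000, vy=6.859 → t=1.398, apex=2.398, x_land=116.193, impact vy=-6.859
  bounce: vy ← 0.57·6.859 = 3.910
Arc 4: start y=0.000, vy=3.910 → t=0.797, apex=0.779, x_land=127.847, impact vy=-3.910
  bounce: vy ← 0.57·3.910 = 2.228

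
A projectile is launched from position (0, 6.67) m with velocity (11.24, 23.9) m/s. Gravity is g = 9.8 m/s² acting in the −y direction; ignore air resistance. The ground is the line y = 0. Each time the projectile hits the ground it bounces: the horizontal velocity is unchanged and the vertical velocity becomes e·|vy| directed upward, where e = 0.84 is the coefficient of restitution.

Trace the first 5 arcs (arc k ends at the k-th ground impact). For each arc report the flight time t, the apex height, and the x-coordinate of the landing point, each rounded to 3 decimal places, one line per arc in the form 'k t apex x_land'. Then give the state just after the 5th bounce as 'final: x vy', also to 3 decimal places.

Arc 1: start y=6.670, vy=23.900 → t=5.142, apex=35.813, x_land=57.799, impact vy=-26.494
  bounce: vy ← 0.84·26.494 = 22.255
Arc 2: start y=0.000, vy=22.255 → t=4.542, apex=25.270, x_land=108.850, impact vy=-22.255
  bounce: vy ← 0.84·22.255 = 18.694
Arc 3: start y=0.000, vy=18.694 → t=3.815, apex=17.830, x_land=151.732, impact vy=-18.694
  bounce: vy ← 0.84·18.694 = 15.703
Arc 4: start y=0.000, vy=15.703 → t=3.205, apex=12.581, x_land=187.753, impact vy=-15.703
  bounce: vy ← 0.84·15.703 = 13.191
Arc 5: start y=0.000, vy=13.191 → t=2.692, apex=8.877, x_land=218.011, impact vy=-13.191
  bounce: vy ← 0.84·13.191 = 11.080

1 5.142 35.813 57.799
2 4.542 25.270 108.850
3 3.815 17.830 151.732
4 3.205 12.581 187.753
5 2.692 8.877 218.011
final: 218.011 11.080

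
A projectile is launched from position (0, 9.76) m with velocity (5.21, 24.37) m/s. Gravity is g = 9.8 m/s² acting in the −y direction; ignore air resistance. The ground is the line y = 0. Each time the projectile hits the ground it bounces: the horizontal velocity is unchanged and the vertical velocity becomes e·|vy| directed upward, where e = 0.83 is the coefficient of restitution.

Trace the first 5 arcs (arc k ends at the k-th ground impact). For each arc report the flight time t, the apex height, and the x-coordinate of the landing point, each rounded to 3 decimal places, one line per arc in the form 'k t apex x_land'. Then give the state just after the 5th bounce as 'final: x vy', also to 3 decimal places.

1 5.346 40.061 27.853
2 4.746 27.598 52.582
3 3.940 19.012 73.107
4 3.270 13.098 90.143
5 2.714 9.023 104.283
final: 104.283 11.038

Arc 1: start y=9.760, vy=24.370 → t=5.346, apex=40.061, x_land=27.853, impact vy=-28.021
  bounce: vy ← 0.83·28.021 = 23.258
Arc 2: start y=0.000, vy=23.258 → t=4.746, apex=27.598, x_land=52.582, impact vy=-23.258
  bounce: vy ← 0.83·23.258 = 19.304
Arc 3: start y=0.000, vy=19.304 → t=3.940, apex=19.012, x_land=73.107, impact vy=-19.304
  bounce: vy ← 0.83·19.304 = 16.022
Arc 4: start y=0.000, vy=16.022 → t=3.270, apex=13.098, x_land=90.143, impact vy=-16.022
  bounce: vy ← 0.83·16.022 = 13.298
Arc 5: start y=0.000, vy=13.298 → t=2.714, apex=9.023, x_land=104.283, impact vy=-13.298
  bounce: vy ← 0.83·13.298 = 11.038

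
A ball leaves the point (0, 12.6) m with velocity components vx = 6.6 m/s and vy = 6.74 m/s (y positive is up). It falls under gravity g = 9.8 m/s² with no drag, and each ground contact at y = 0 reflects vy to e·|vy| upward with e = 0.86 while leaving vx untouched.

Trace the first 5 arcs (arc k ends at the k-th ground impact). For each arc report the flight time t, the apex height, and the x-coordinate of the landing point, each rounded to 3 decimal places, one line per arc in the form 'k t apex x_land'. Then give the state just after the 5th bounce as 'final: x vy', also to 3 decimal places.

1 2.433 14.918 16.055
2 3.001 11.033 35.862
3 2.581 8.160 52.897
4 2.220 6.035 67.546
5 1.909 4.464 80.145
final: 80.145 8.044

Arc 1: start y=12.600, vy=6.740 → t=2.433, apex=14.918, x_land=16.055, impact vy=-17.099
  bounce: vy ← 0.86·17.099 = 14.705
Arc 2: start y=0.000, vy=14.705 → t=3.001, apex=11.033, x_land=35.862, impact vy=-14.705
  bounce: vy ← 0.86·14.705 = 12.647
Arc 3: start y=0.000, vy=12.647 → t=2.581, apex=8.160, x_land=52.897, impact vy=-12.647
  bounce: vy ← 0.86·12.647 = 10.876
Arc 4: start y=0.000, vy=10.876 → t=2.220, apex=6.035, x_land=67.546, impact vy=-10.876
  bounce: vy ← 0.86·10.876 = 9.353
Arc 5: start y=0.000, vy=9.353 → t=1.909, apex=4.464, x_land=80.145, impact vy=-9.353
  bounce: vy ← 0.86·9.353 = 8.044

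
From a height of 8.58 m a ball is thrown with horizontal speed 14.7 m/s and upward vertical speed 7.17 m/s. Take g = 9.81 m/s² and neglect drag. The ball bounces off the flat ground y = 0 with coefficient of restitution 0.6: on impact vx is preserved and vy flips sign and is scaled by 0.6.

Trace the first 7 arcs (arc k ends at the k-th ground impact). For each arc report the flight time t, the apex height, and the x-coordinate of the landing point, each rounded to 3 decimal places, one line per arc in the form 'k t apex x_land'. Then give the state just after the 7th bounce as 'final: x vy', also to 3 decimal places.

1 2.242 11.200 32.957
2 1.813 4.032 59.613
3 1.088 1.452 75.607
4 0.653 0.523 85.203
5 0.392 0.188 90.960
6 0.235 0.068 94.415
7 0.141 0.024 96.488
final: 96.488 0.415

Arc 1: start y=8.580, vy=7.170 → t=2.242, apex=11.200, x_land=32.957, impact vy=-14.824
  bounce: vy ← 0.6·14.824 = 8.894
Arc 2: start y=0.000, vy=8.894 → t=1.813, apex=4.032, x_land=59.613, impact vy=-8.894
  bounce: vy ← 0.6·8.894 = 5.337
Arc 3: start y=0.000, vy=5.337 → t=1.088, apex=1.452, x_land=75.607, impact vy=-5.337
  bounce: vy ← 0.6·5.337 = 3.202
Arc 4: start y=0.000, vy=3.202 → t=0.653, apex=0.523, x_land=85.203, impact vy=-3.202
  bounce: vy ← 0.6·3.202 = 1.921
Arc 5: start y=0.000, vy=1.921 → t=0.392, apex=0.188, x_land=90.960, impact vy=-1.921
  bounce: vy ← 0.6·1.921 = 1.153
Arc 6: start y=0.000, vy=1.153 → t=0.235, apex=0.068, x_land=94.415, impact vy=-1.153
  bounce: vy ← 0.6·1.153 = 0.692
Arc 7: start y=0.000, vy=0.692 → t=0.141, apex=0.024, x_land=96.488, impact vy=-0.692
  bounce: vy ← 0.6·0.692 = 0.415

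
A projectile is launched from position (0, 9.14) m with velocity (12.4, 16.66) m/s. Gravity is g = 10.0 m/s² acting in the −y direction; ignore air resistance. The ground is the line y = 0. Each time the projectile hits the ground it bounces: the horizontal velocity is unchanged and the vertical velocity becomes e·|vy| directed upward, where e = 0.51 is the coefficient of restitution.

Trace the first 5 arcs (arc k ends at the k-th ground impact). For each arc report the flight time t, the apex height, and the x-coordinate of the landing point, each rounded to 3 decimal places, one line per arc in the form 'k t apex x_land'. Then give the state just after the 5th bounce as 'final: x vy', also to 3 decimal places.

Arc 1: start y=9.140, vy=16.660 → t=3.812, apex=23.018, x_land=47.264, impact vy=-21.456
  bounce: vy ← 0.51·21.456 = 10.943
Arc 2: start y=0.000, vy=10.943 → t=2.189, apex=5.987, x_land=74.401, impact vy=-10.943
  bounce: vy ← 0.51·10.943 = 5.581
Arc 3: start y=0.000, vy=5.581 → t=1.116, apex=1.557, x_land=88.241, impact vy=-5.581
  bounce: vy ← 0.51·5.581 = 2.846
Arc 4: start y=0.000, vy=2.846 → t=0.569, apex=0.405, x_land=95.300, impact vy=-2.846
  bounce: vy ← 0.51·2.846 = 1.452
Arc 5: start y=0.000, vy=1.452 → t=0.290, apex=0.105, x_land=98.899, impact vy=-1.452
  bounce: vy ← 0.51·1.452 = 0.740

1 3.812 23.018 47.264
2 2.189 5.987 74.401
3 1.116 1.557 88.241
4 0.569 0.405 95.300
5 0.290 0.105 98.899
final: 98.899 0.740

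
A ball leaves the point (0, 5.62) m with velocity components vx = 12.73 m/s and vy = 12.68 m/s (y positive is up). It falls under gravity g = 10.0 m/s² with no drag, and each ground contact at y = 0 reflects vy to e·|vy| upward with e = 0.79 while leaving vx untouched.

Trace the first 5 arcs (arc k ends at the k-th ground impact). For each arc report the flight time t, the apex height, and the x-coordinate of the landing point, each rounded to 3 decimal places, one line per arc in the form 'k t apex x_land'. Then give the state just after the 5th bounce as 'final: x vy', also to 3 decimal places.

1 2.921 13.659 37.182
2 2.611 8.525 70.426
3 2.063 5.320 96.689
4 1.630 3.320 117.436
5 1.288 2.072 133.827
final: 133.827 5.086

Arc 1: start y=5.620, vy=12.680 → t=2.921, apex=13.659, x_land=37.182, impact vy=-16.528
  bounce: vy ← 0.79·16.528 = 13.057
Arc 2: start y=0.000, vy=13.057 → t=2.611, apex=8.525, x_land=70.426, impact vy=-13.057
  bounce: vy ← 0.79·13.057 = 10.315
Arc 3: start y=0.000, vy=10.315 → t=2.063, apex=5.320, x_land=96.689, impact vy=-10.315
  bounce: vy ← 0.79·10.315 = 8.149
Arc 4: start y=0.000, vy=8.149 → t=1.630, apex=3.320, x_land=117.436, impact vy=-8.149
  bounce: vy ← 0.79·8.149 = 6.438
Arc 5: start y=0.000, vy=6.438 → t=1.288, apex=2.072, x_land=133.827, impact vy=-6.438
  bounce: vy ← 0.79·6.438 = 5.086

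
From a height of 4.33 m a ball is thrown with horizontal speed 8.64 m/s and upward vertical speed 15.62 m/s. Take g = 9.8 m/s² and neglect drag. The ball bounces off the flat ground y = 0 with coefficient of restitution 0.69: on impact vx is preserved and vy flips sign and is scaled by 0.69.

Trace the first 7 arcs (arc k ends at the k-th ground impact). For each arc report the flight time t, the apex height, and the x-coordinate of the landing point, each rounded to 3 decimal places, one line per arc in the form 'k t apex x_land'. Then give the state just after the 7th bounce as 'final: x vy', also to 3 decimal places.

Arc 1: start y=4.330, vy=15.620 → t=3.444, apex=16.778, x_land=29.759, impact vy=-18.134
  bounce: vy ← 0.69·18.134 = 12.513
Arc 2: start y=0.000, vy=12.513 → t=2.554, apex=7.988, x_land=51.822, impact vy=-12.513
  bounce: vy ← 0.69·12.513 = 8.634
Arc 3: start y=0.000, vy=8.634 → t=1.762, apex=3.803, x_land=67.046, impact vy=-8.634
  bounce: vy ← 0.69·8.634 = 5.957
Arc 4: start y=0.000, vy=5.957 → t=1.216, apex=1.811, x_land=77.550, impact vy=-5.957
  bounce: vy ← 0.69·5.957 = 4.111
Arc 5: start y=0.000, vy=4.111 → t=0.839, apex=0.862, x_land=84.798, impact vy=-4.111
  bounce: vy ← 0.69·4.111 = 2.836
Arc 6: start y=0.000, vy=2.836 → t=0.579, apex=0.410, x_land=89.799, impact vy=-2.836
  bounce: vy ← 0.69·2.836 = 1.957
Arc 7: start y=0.000, vy=1.957 → t=0.399, apex=0.195, x_land=93.250, impact vy=-1.957
  bounce: vy ← 0.69·1.957 = 1.350

1 3.444 16.778 29.759
2 2.554 7.988 51.822
3 1.762 3.803 67.046
4 1.216 1.811 77.550
5 0.839 0.862 84.798
6 0.579 0.410 89.799
7 0.399 0.195 93.250
final: 93.250 1.350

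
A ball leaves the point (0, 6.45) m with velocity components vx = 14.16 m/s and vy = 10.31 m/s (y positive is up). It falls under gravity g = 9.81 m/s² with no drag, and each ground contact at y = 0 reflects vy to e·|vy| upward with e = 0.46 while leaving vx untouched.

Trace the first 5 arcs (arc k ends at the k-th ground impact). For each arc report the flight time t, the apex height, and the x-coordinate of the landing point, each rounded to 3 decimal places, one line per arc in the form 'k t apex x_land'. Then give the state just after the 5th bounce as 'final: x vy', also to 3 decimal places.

Arc 1: start y=6.450, vy=10.310 → t=2.606, apex=11.868, x_land=36.907, impact vy=-15.259
  bounce: vy ← 0.46·15.259 = 7.019
Arc 2: start y=0.000, vy=7.019 → t=1.431, apex=2.511, x_land=57.171, impact vy=-7.019
  bounce: vy ← 0.46·7.019 = 3.229
Arc 3: start y=0.000, vy=3.229 → t=0.658, apex=0.531, x_land=66.492, impact vy=-3.229
  bounce: vy ← 0.46·3.229 = 1.485
Arc 4: start y=0.000, vy=1.485 → t=0.303, apex=0.112, x_land=70.780, impact vy=-1.485
  bounce: vy ← 0.46·1.485 = 0.683
Arc 5: start y=0.000, vy=0.683 → t=0.139, apex=0.024, x_land=72.752, impact vy=-0.683
  bounce: vy ← 0.46·0.683 = 0.314

1 2.606 11.868 36.907
2 1.431 2.511 57.171
3 0.658 0.531 66.492
4 0.303 0.112 70.780
5 0.139 0.024 72.752
final: 72.752 0.314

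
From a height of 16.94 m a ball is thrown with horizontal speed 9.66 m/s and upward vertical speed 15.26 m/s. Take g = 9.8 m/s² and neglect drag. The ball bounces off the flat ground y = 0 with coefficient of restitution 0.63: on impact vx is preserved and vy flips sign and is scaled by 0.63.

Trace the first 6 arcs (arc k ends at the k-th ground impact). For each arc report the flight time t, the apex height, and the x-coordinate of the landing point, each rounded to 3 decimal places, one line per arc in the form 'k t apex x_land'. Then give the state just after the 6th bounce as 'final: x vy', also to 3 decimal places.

Arc 1: start y=16.940, vy=15.260 → t=3.982, apex=28.821, x_land=38.470, impact vy=-23.767
  bounce: vy ← 0.63·23.767 = 14.973
Arc 2: start y=0.000, vy=14.973 → t=3.056, apex=11.439, x_land=67.989, impact vy=-14.973
  bounce: vy ← 0.63·14.973 = 9.433
Arc 3: start y=0.000, vy=9.433 → t=1.925, apex=4.540, x_land=86.586, impact vy=-9.433
  bounce: vy ← 0.63·9.433 = 5.943
Arc 4: start y=0.000, vy=5.943 → t=1.213, apex=1.802, x_land=98.302, impact vy=-5.943
  bounce: vy ← 0.63·5.943 = 3.744
Arc 5: start y=0.000, vy=3.744 → t=0.764, apex=0.715, x_land=105.684, impact vy=-3.744
  bounce: vy ← 0.63·3.744 = 2.359
Arc 6: start y=0.000, vy=2.359 → t=0.481, apex=0.284, x_land=110.334, impact vy=-2.359
  bounce: vy ← 0.63·2.359 = 1.486

1 3.982 28.821 38.470
2 3.056 11.439 67.989
3 1.925 4.540 86.586
4 1.213 1.802 98.302
5 0.764 0.715 105.684
6 0.481 0.284 110.334
final: 110.334 1.486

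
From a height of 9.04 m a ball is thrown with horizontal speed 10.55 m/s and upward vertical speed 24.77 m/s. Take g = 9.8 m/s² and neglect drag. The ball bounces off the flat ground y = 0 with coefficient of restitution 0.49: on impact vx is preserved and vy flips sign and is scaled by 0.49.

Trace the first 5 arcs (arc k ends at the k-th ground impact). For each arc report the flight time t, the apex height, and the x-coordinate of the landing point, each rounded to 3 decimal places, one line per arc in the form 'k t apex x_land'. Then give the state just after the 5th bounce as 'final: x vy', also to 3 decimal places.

Arc 1: start y=9.040, vy=24.770 → t=5.397, apex=40.344, x_land=56.938, impact vy=-28.120
  bounce: vy ← 0.49·28.120 = 13.779
Arc 2: start y=0.000, vy=13.779 → t=2.812, apex=9.687, x_land=86.604, impact vy=-13.779
  bounce: vy ← 0.49·13.779 = 6.752
Arc 3: start y=0.000, vy=6.752 → t=1.378, apex=2.326, x_land=101.141, impact vy=-6.752
  bounce: vy ← 0.49·6.752 = 3.308
Arc 4: start y=0.000, vy=3.308 → t=0.675, apex=0.558, x_land=108.264, impact vy=-3.308
  bounce: vy ← 0.49·3.308 = 1.621
Arc 5: start y=0.000, vy=1.621 → t=0.331, apex=0.134, x_land=111.754, impact vy=-1.621
  bounce: vy ← 0.49·1.621 = 0.794

1 5.397 40.344 56.938
2 2.812 9.687 86.604
3 1.378 2.326 101.141
4 0.675 0.558 108.264
5 0.331 0.134 111.754
final: 111.754 0.794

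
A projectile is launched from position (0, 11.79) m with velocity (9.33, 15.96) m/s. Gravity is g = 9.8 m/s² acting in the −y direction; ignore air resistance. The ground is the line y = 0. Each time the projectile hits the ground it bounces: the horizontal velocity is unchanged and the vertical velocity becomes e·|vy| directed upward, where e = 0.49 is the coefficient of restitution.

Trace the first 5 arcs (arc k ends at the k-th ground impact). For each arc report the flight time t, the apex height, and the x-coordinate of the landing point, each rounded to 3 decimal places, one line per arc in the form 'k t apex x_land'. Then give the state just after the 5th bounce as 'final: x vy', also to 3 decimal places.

1 3.878 24.786 36.179
2 2.204 5.951 56.743
3 1.080 1.429 66.819
4 0.529 0.343 71.757
5 0.259 0.082 74.176
final: 74.176 0.623

Arc 1: start y=11.790, vy=15.960 → t=3.878, apex=24.786, x_land=36.179, impact vy=-22.041
  bounce: vy ← 0.49·22.041 = 10.800
Arc 2: start y=0.000, vy=10.800 → t=2.204, apex=5.951, x_land=56.743, impact vy=-10.800
  bounce: vy ← 0.49·10.800 = 5.292
Arc 3: start y=0.000, vy=5.292 → t=1.080, apex=1.429, x_land=66.819, impact vy=-5.292
  bounce: vy ← 0.49·5.292 = 2.593
Arc 4: start y=0.000, vy=2.593 → t=0.529, apex=0.343, x_land=71.757, impact vy=-2.593
  bounce: vy ← 0.49·2.593 = 1.271
Arc 5: start y=0.000, vy=1.271 → t=0.259, apex=0.082, x_land=74.176, impact vy=-1.271
  bounce: vy ← 0.49·1.271 = 0.623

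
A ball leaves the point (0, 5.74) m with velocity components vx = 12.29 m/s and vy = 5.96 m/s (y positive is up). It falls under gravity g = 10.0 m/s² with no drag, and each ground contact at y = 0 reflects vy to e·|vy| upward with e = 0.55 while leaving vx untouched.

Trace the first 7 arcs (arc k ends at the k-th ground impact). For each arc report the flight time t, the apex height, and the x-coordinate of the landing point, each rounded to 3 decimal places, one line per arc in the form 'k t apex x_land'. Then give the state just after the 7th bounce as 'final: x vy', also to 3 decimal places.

Arc 1: start y=5.740, vy=5.960 → t=1.822, apex=7.516, x_land=22.393, impact vy=-12.261
  bounce: vy ← 0.55·12.261 = 6.743
Arc 2: start y=0.000, vy=6.743 → t=1.349, apex=2.274, x_land=38.968, impact vy=-6.743
  bounce: vy ← 0.55·6.743 = 3.709
Arc 3: start y=0.000, vy=3.709 → t=0.742, apex=0.688, x_land=48.084, impact vy=-3.709
  bounce: vy ← 0.55·3.709 = 2.040
Arc 4: start y=0.000, vy=2.040 → t=0.408, apex=0.208, x_land=53.098, impact vy=-2.040
  bounce: vy ← 0.55·2.040 = 1.122
Arc 5: start y=0.000, vy=1.122 → t=0.224, apex=0.063, x_land=55.856, impact vy=-1.122
  bounce: vy ← 0.55·1.122 = 0.617
Arc 6: start y=0.000, vy=0.617 → t=0.123, apex=0.019, x_land=57.373, impact vy=-0.617
  bounce: vy ← 0.55·0.617 = 0.339
Arc 7: start y=0.000, vy=0.339 → t=0.068, apex=0.006, x_land=58.207, impact vy=-0.339
  bounce: vy ← 0.55·0.339 = 0.187

1 1.822 7.516 22.393
2 1.349 2.274 38.968
3 0.742 0.688 48.084
4 0.408 0.208 53.098
5 0.224 0.063 55.856
6 0.123 0.019 57.373
7 0.068 0.006 58.207
final: 58.207 0.187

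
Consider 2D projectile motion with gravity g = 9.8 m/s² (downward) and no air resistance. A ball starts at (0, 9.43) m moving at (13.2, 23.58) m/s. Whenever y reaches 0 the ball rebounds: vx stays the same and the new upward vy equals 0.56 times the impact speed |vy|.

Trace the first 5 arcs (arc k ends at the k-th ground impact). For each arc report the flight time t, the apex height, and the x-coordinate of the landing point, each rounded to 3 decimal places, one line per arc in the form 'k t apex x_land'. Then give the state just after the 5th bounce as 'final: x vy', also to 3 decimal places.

Arc 1: start y=9.430, vy=23.580 → t=5.184, apex=37.798, x_land=68.422, impact vy=-27.218
  bounce: vy ← 0.56·27.218 = 15.242
Arc 2: start y=0.000, vy=15.242 → t=3.111, apex=11.854, x_land=109.483, impact vy=-15.242
  bounce: vy ← 0.56·15.242 = 8.536
Arc 3: start y=0.000, vy=8.536 → t=1.742, apex=3.717, x_land=132.478, impact vy=-8.536
  bounce: vy ← 0.56·8.536 = 4.780
Arc 4: start y=0.000, vy=4.780 → t=0.976, apex=1.166, x_land=145.354, impact vy=-4.780
  bounce: vy ← 0.56·4.780 = 2.677
Arc 5: start y=0.000, vy=2.677 → t=0.546, apex=0.366, x_land=152.565, impact vy=-2.677
  bounce: vy ← 0.56·2.677 = 1.499

1 5.184 37.798 68.422
2 3.111 11.854 109.483
3 1.742 3.717 132.478
4 0.976 1.166 145.354
5 0.546 0.366 152.565
final: 152.565 1.499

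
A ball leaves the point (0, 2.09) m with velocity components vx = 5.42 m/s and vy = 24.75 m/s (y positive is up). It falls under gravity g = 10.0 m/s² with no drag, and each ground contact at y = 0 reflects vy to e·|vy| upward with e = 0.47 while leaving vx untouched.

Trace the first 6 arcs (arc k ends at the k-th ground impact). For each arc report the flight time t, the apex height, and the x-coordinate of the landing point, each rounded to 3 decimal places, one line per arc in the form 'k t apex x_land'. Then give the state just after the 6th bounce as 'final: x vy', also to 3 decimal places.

1 5.033 32.718 27.279
2 2.405 7.227 40.312
3 1.130 1.597 46.437
4 0.531 0.353 49.316
5 0.250 0.078 50.669
6 0.117 0.017 51.305
final: 51.305 0.276

Arc 1: start y=2.090, vy=24.750 → t=5.033, apex=32.718, x_land=27.279, impact vy=-25.581
  bounce: vy ← 0.47·25.581 = 12.023
Arc 2: start y=0.000, vy=12.023 → t=2.405, apex=7.227, x_land=40.312, impact vy=-12.023
  bounce: vy ← 0.47·12.023 = 5.651
Arc 3: start y=0.000, vy=5.651 → t=1.130, apex=1.597, x_land=46.437, impact vy=-5.651
  bounce: vy ← 0.47·5.651 = 2.656
Arc 4: start y=0.000, vy=2.656 → t=0.531, apex=0.353, x_land=49.316, impact vy=-2.656
  bounce: vy ← 0.47·2.656 = 1.248
Arc 5: start y=0.000, vy=1.248 → t=0.250, apex=0.078, x_land=50.669, impact vy=-1.248
  bounce: vy ← 0.47·1.248 = 0.587
Arc 6: start y=0.000, vy=0.587 → t=0.117, apex=0.017, x_land=51.305, impact vy=-0.587
  bounce: vy ← 0.47·0.587 = 0.276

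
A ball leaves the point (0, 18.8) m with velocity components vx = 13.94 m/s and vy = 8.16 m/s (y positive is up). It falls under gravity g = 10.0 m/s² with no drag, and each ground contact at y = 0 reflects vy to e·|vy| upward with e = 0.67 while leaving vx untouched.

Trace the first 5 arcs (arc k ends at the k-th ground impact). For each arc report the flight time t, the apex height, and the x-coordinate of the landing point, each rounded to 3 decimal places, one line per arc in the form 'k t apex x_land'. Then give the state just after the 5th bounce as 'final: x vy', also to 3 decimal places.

Arc 1: start y=18.800, vy=8.160 → t=2.920, apex=22.129, x_land=40.702, impact vy=-21.038
  bounce: vy ← 0.67·21.038 = 14.095
Arc 2: start y=0.000, vy=14.095 → t=2.819, apex=9.934, x_land=79.999, impact vy=-14.095
  bounce: vy ← 0.67·14.095 = 9.444
Arc 3: start y=0.000, vy=9.444 → t=1.889, apex=4.459, x_land=106.329, impact vy=-9.444
  bounce: vy ← 0.67·9.444 = 6.327
Arc 4: start y=0.000, vy=6.327 → t=1.265, apex=2.002, x_land=123.969, impact vy=-6.327
  bounce: vy ← 0.67·6.327 = 4.239
Arc 5: start y=0.000, vy=4.239 → t=0.848, apex=0.899, x_land=135.789, impact vy=-4.239
  bounce: vy ← 0.67·4.239 = 2.840

1 2.920 22.129 40.702
2 2.819 9.934 79.999
3 1.889 4.459 106.329
4 1.265 2.002 123.969
5 0.848 0.899 135.789
final: 135.789 2.840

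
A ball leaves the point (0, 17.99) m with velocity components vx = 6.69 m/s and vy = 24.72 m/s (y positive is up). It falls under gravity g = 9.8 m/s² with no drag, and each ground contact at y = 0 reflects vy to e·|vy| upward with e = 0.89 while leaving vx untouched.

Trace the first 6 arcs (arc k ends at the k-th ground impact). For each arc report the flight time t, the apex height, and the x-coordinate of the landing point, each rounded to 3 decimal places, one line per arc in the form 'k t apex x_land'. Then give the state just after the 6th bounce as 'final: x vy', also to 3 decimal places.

1 5.690 49.167 38.067
2 5.638 38.946 75.788
3 5.018 30.849 109.360
4 4.466 24.435 139.239
5 3.975 19.355 165.832
6 3.538 15.331 189.499
final: 189.499 15.428

Arc 1: start y=17.990, vy=24.720 → t=5.690, apex=49.167, x_land=38.067, impact vy=-31.043
  bounce: vy ← 0.89·31.043 = 27.628
Arc 2: start y=0.000, vy=27.628 → t=5.638, apex=38.946, x_land=75.788, impact vy=-27.628
  bounce: vy ← 0.89·27.628 = 24.589
Arc 3: start y=0.000, vy=24.589 → t=5.018, apex=30.849, x_land=109.360, impact vy=-24.589
  bounce: vy ← 0.89·24.589 = 21.885
Arc 4: start y=0.000, vy=21.885 → t=4.466, apex=24.435, x_land=139.239, impact vy=-21.885
  bounce: vy ← 0.89·21.885 = 19.477
Arc 5: start y=0.000, vy=19.477 → t=3.975, apex=19.355, x_land=165.832, impact vy=-19.477
  bounce: vy ← 0.89·19.477 = 17.335
Arc 6: start y=0.000, vy=17.335 → t=3.538, apex=15.331, x_land=189.499, impact vy=-17.335
  bounce: vy ← 0.89·17.335 = 15.428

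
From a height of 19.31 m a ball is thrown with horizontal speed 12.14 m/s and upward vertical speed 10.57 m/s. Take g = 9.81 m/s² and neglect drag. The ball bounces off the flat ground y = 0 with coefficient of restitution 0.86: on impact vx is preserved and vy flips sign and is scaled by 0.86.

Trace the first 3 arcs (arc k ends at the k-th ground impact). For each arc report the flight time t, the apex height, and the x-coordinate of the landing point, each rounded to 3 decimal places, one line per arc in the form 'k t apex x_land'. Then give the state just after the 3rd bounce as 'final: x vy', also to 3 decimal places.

1 3.335 25.004 40.490
2 3.883 18.493 87.635
3 3.340 13.678 128.180
final: 128.180 14.088

Arc 1: start y=19.310, vy=10.570 → t=3.335, apex=25.004, x_land=40.490, impact vy=-22.149
  bounce: vy ← 0.86·22.149 = 19.048
Arc 2: start y=0.000, vy=19.048 → t=3.883, apex=18.493, x_land=87.635, impact vy=-19.048
  bounce: vy ← 0.86·19.048 = 16.382
Arc 3: start y=0.000, vy=16.382 → t=3.340, apex=13.678, x_land=128.180, impact vy=-16.382
  bounce: vy ← 0.86·16.382 = 14.088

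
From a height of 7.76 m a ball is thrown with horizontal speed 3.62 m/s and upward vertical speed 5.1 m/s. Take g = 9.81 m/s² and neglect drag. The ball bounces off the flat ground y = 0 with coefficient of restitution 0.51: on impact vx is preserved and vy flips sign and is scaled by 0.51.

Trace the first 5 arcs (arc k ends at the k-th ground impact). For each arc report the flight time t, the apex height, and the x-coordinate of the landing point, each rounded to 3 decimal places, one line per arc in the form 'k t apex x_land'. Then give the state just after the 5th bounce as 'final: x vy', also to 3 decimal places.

1 1.881 9.086 6.809
2 1.388 2.363 11.834
3 0.708 0.615 14.397
4 0.361 0.160 15.704
5 0.184 0.042 16.371
final: 16.371 0.461

Arc 1: start y=7.760, vy=5.100 → t=1.881, apex=9.086, x_land=6.809, impact vy=-13.351
  bounce: vy ← 0.51·13.351 = 6.809
Arc 2: start y=0.000, vy=6.809 → t=1.388, apex=2.363, x_land=11.834, impact vy=-6.809
  bounce: vy ← 0.51·6.809 = 3.473
Arc 3: start y=0.000, vy=3.473 → t=0.708, apex=0.615, x_land=14.397, impact vy=-3.473
  bounce: vy ← 0.51·3.473 = 1.771
Arc 4: start y=0.000, vy=1.771 → t=0.361, apex=0.160, x_land=15.704, impact vy=-1.771
  bounce: vy ← 0.51·1.771 = 0.903
Arc 5: start y=0.000, vy=0.903 → t=0.184, apex=0.042, x_land=16.371, impact vy=-0.903
  bounce: vy ← 0.51·0.903 = 0.461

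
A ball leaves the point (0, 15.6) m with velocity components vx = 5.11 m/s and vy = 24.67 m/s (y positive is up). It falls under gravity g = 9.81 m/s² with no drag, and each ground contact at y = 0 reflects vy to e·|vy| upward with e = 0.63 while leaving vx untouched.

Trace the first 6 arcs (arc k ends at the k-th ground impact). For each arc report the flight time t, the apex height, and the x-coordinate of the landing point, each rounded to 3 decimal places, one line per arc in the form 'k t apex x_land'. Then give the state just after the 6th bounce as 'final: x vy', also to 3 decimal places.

Arc 1: start y=15.600, vy=24.670 → t=5.598, apex=46.620, x_land=28.604, impact vy=-30.244
  bounce: vy ← 0.63·30.244 = 19.054
Arc 2: start y=0.000, vy=19.054 → t=3.885, apex=18.503, x_land=48.454, impact vy=-19.054
  bounce: vy ← 0.63·19.054 = 12.004
Arc 3: start y=0.000, vy=12.004 → t=2.447, apex=7.344, x_land=60.960, impact vy=-12.004
  bounce: vy ← 0.63·12.004 = 7.562
Arc 4: start y=0.000, vy=7.562 → t=1.542, apex=2.915, x_land=68.838, impact vy=-7.562
  bounce: vy ← 0.63·7.562 = 4.764
Arc 5: start y=0.000, vy=4.764 → t=0.971, apex=1.157, x_land=73.801, impact vy=-4.764
  bounce: vy ← 0.63·4.764 = 3.001
Arc 6: start y=0.000, vy=3.001 → t=0.612, apex=0.459, x_land=76.928, impact vy=-3.001
  bounce: vy ← 0.63·3.001 = 1.891

1 5.598 46.620 28.604
2 3.885 18.503 48.454
3 2.447 7.344 60.960
4 1.542 2.915 68.838
5 0.971 1.157 73.801
6 0.612 0.459 76.928
final: 76.928 1.891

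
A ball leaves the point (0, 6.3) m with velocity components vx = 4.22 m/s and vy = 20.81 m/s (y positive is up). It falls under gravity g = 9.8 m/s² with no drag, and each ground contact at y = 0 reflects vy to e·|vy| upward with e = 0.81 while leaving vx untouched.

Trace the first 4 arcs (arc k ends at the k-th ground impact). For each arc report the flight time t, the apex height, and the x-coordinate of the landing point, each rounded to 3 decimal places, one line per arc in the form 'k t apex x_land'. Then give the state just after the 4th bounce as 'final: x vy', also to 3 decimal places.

Arc 1: start y=6.300, vy=20.810 → t=4.531, apex=28.395, x_land=19.120, impact vy=-23.591
  bounce: vy ← 0.81·23.591 = 19.109
Arc 2: start y=0.000, vy=19.109 → t=3.900, apex=18.630, x_land=35.577, impact vy=-19.109
  bounce: vy ← 0.81·19.109 = 15.478
Arc 3: start y=0.000, vy=15.478 → t=3.159, apex=12.223, x_land=48.907, impact vy=-15.478
  bounce: vy ← 0.81·15.478 = 12.537
Arc 4: start y=0.000, vy=12.537 → t=2.559, apex=8.020, x_land=59.704, impact vy=-12.537
  bounce: vy ← 0.81·12.537 = 10.155

1 4.531 28.395 19.120
2 3.900 18.630 35.577
3 3.159 12.223 48.907
4 2.559 8.020 59.704
final: 59.704 10.155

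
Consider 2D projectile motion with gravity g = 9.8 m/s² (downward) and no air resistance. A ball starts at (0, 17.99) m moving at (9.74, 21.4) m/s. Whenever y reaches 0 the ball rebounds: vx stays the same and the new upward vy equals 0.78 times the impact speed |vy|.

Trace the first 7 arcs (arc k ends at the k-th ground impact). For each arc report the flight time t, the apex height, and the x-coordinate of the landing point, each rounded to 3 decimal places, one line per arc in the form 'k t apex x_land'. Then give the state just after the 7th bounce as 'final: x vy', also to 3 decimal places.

Arc 1: start y=17.990, vy=21.400 → t=5.089, apex=41.355, x_land=49.565, impact vy=-28.470
  bounce: vy ← 0.78·28.470 = 22.207
Arc 2: start y=0.000, vy=22.207 → t=4.532, apex=25.161, x_land=93.707, impact vy=-22.207
  bounce: vy ← 0.78·22.207 = 17.321
Arc 3: start y=0.000, vy=17.321 → t=3.535, apex=15.308, x_land=128.138, impact vy=-17.321
  bounce: vy ← 0.78·17.321 = 13.511
Arc 4: start y=0.000, vy=13.511 → t=2.757, apex=9.313, x_land=154.994, impact vy=-13.511
  bounce: vy ← 0.78·13.511 = 10.538
Arc 5: start y=0.000, vy=10.538 → t=2.151, apex=5.666, x_land=175.941, impact vy=-10.538
  bounce: vy ← 0.78·10.538 = 8.220
Arc 6: start y=0.000, vy=8.220 → t=1.678, apex=3.447, x_land=192.280, impact vy=-8.220
  bounce: vy ← 0.78·8.220 = 6.412
Arc 7: start y=0.000, vy=6.412 → t=1.308, apex=2.097, x_land=205.025, impact vy=-6.412
  bounce: vy ← 0.78·6.412 = 5.001

1 5.089 41.355 49.565
2 4.532 25.161 93.707
3 3.535 15.308 128.138
4 2.757 9.313 154.994
5 2.151 5.666 175.941
6 1.678 3.447 192.280
7 1.308 2.097 205.025
final: 205.025 5.001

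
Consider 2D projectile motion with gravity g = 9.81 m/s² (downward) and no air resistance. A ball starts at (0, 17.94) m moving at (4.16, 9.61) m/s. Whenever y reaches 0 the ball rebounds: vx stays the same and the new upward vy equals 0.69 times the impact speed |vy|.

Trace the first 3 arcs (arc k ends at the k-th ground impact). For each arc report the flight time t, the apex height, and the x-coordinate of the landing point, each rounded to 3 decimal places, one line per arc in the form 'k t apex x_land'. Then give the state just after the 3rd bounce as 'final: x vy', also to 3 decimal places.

Arc 1: start y=17.940, vy=9.610 → t=3.128, apex=22.647, x_land=13.014, impact vy=-21.079
  bounce: vy ← 0.69·21.079 = 14.545
Arc 2: start y=0.000, vy=14.545 → t=2.965, apex=10.782, x_land=25.350, impact vy=-14.545
  bounce: vy ← 0.69·14.545 = 10.036
Arc 3: start y=0.000, vy=10.036 → t=2.046, apex=5.133, x_land=33.861, impact vy=-10.036
  bounce: vy ← 0.69·10.036 = 6.925

1 3.128 22.647 13.014
2 2.965 10.782 25.350
3 2.046 5.133 33.861
final: 33.861 6.925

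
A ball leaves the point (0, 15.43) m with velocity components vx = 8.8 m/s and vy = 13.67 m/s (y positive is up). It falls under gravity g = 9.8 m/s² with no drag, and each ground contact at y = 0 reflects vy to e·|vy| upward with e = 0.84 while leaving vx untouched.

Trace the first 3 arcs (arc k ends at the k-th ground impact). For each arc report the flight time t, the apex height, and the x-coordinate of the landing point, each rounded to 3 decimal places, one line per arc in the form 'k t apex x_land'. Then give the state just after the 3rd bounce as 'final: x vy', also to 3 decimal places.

Arc 1: start y=15.430, vy=13.670 → t=3.652, apex=24.964, x_land=32.138, impact vy=-22.120
  bounce: vy ← 0.84·22.120 = 18.581
Arc 2: start y=0.000, vy=18.581 → t=3.792, apex=17.615, x_land=65.508, impact vy=-18.581
  bounce: vy ← 0.84·18.581 = 15.608
Arc 3: start y=0.000, vy=15.608 → t=3.185, apex=12.429, x_land=93.538, impact vy=-15.608
  bounce: vy ← 0.84·15.608 = 13.111

1 3.652 24.964 32.138
2 3.792 17.615 65.508
3 3.185 12.429 93.538
final: 93.538 13.111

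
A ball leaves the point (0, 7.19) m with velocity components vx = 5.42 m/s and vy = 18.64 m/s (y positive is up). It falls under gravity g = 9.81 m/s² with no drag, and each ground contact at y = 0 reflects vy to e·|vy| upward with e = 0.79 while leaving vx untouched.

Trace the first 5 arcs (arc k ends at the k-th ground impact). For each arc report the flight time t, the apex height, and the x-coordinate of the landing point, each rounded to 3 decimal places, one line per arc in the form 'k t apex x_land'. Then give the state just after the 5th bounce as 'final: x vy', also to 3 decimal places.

1 4.153 24.899 22.510
2 3.560 15.539 41.804
3 2.812 9.698 57.047
4 2.222 6.053 69.088
5 1.755 3.777 78.601
final: 78.601 6.801

Arc 1: start y=7.190, vy=18.640 → t=4.153, apex=24.899, x_land=22.510, impact vy=-22.102
  bounce: vy ← 0.79·22.102 = 17.461
Arc 2: start y=0.000, vy=17.461 → t=3.560, apex=15.539, x_land=41.804, impact vy=-17.461
  bounce: vy ← 0.79·17.461 = 13.794
Arc 3: start y=0.000, vy=13.794 → t=2.812, apex=9.698, x_land=57.047, impact vy=-13.794
  bounce: vy ← 0.79·13.794 = 10.897
Arc 4: start y=0.000, vy=10.897 → t=2.222, apex=6.053, x_land=69.088, impact vy=-10.897
  bounce: vy ← 0.79·10.897 = 8.609
Arc 5: start y=0.000, vy=8.609 → t=1.755, apex=3.777, x_land=78.601, impact vy=-8.609
  bounce: vy ← 0.79·8.609 = 6.801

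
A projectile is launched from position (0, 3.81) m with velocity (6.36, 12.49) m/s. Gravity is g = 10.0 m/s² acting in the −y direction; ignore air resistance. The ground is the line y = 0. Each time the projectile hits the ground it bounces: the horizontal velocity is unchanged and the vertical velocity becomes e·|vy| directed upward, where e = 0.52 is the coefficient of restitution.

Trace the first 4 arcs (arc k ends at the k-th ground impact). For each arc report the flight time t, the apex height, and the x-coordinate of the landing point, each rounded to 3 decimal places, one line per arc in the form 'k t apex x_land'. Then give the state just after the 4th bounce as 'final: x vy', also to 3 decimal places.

Arc 1: start y=3.810, vy=12.490 → t=2.773, apex=11.610, x_land=17.635, impact vy=-15.238
  bounce: vy ← 0.52·15.238 = 7.924
Arc 2: start y=0.000, vy=7.924 → t=1.585, apex=3.139, x_land=27.714, impact vy=-7.924
  bounce: vy ← 0.52·7.924 = 4.120
Arc 3: start y=0.000, vy=4.120 → t=0.824, apex=0.849, x_land=32.955, impact vy=-4.120
  bounce: vy ← 0.52·4.120 = 2.143
Arc 4: start y=0.000, vy=2.143 → t=0.429, apex=0.230, x_land=35.681, impact vy=-2.143
  bounce: vy ← 0.52·2.143 = 1.114

1 2.773 11.610 17.635
2 1.585 3.139 27.714
3 0.824 0.849 32.955
4 0.429 0.230 35.681
final: 35.681 1.114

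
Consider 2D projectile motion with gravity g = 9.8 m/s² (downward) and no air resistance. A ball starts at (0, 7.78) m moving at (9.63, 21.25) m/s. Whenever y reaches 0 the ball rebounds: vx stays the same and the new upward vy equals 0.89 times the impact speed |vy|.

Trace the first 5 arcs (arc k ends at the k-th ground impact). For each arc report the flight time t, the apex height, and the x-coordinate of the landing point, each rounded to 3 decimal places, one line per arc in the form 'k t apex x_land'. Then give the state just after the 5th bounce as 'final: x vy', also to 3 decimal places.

1 4.676 30.819 45.032
2 4.464 24.412 88.021
3 3.973 19.336 126.282
4 3.536 15.316 160.333
5 3.147 12.132 190.639
final: 190.639 13.724

Arc 1: start y=7.780, vy=21.250 → t=4.676, apex=30.819, x_land=45.032, impact vy=-24.577
  bounce: vy ← 0.89·24.577 = 21.874
Arc 2: start y=0.000, vy=21.874 → t=4.464, apex=24.412, x_land=88.021, impact vy=-21.874
  bounce: vy ← 0.89·21.874 = 19.468
Arc 3: start y=0.000, vy=19.468 → t=3.973, apex=19.336, x_land=126.282, impact vy=-19.468
  bounce: vy ← 0.89·19.468 = 17.326
Arc 4: start y=0.000, vy=17.326 → t=3.536, apex=15.316, x_land=160.333, impact vy=-17.326
  bounce: vy ← 0.89·17.326 = 15.420
Arc 5: start y=0.000, vy=15.420 → t=3.147, apex=12.132, x_land=190.639, impact vy=-15.420
  bounce: vy ← 0.89·15.420 = 13.724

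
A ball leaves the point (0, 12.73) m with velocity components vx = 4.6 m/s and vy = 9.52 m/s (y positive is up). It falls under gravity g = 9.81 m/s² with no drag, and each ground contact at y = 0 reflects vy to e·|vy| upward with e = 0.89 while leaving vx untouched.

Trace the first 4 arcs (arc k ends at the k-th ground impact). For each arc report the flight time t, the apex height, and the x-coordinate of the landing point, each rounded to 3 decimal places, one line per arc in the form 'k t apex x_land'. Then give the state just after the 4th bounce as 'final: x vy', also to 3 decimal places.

1 2.851 17.349 13.115
2 3.348 13.742 28.515
3 2.979 10.885 42.220
4 2.652 8.622 54.418
final: 54.418 11.576

Arc 1: start y=12.730, vy=9.520 → t=2.851, apex=17.349, x_land=13.115, impact vy=-18.450
  bounce: vy ← 0.89·18.450 = 16.420
Arc 2: start y=0.000, vy=16.420 → t=3.348, apex=13.742, x_land=28.515, impact vy=-16.420
  bounce: vy ← 0.89·16.420 = 14.614
Arc 3: start y=0.000, vy=14.614 → t=2.979, apex=10.885, x_land=42.220, impact vy=-14.614
  bounce: vy ← 0.89·14.614 = 13.006
Arc 4: start y=0.000, vy=13.006 → t=2.652, apex=8.622, x_land=54.418, impact vy=-13.006
  bounce: vy ← 0.89·13.006 = 11.576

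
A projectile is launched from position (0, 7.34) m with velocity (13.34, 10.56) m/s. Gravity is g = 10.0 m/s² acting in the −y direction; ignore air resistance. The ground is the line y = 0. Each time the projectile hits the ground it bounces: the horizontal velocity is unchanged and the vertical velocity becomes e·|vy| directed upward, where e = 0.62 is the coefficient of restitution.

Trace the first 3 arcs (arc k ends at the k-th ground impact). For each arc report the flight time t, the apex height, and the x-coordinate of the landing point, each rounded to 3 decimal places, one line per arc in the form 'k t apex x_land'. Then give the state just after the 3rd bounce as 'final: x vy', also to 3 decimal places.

Arc 1: start y=7.340, vy=10.560 → t=2.663, apex=12.916, x_land=35.527, impact vy=-16.072
  bounce: vy ← 0.62·16.072 = 9.965
Arc 2: start y=0.000, vy=9.965 → t=1.993, apex=4.965, x_land=62.113, impact vy=-9.965
  bounce: vy ← 0.62·9.965 = 6.178
Arc 3: start y=0.000, vy=6.178 → t=1.236, apex=1.908, x_land=78.596, impact vy=-6.178
  bounce: vy ← 0.62·6.178 = 3.830

1 2.663 12.916 35.527
2 1.993 4.965 62.113
3 1.236 1.908 78.596
final: 78.596 3.830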